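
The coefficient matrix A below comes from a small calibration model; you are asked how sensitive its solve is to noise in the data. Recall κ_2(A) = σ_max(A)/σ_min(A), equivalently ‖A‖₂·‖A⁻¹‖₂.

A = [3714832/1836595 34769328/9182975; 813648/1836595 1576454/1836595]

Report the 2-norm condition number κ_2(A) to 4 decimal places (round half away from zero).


329.3750

AᵀA = [8603212288/2006592025 80651758176/10032960125; 80651758176/10032960125 756119184964/50164800625]; tr = 3360551876/173580625, det = 14992384/4339515625
char-poly roots: 484/25 and 30976/173580625
σ_max=√(484/25)=(22/5), σ_min=√(30976/173580625)=(176/13175) → κ = 329.3750


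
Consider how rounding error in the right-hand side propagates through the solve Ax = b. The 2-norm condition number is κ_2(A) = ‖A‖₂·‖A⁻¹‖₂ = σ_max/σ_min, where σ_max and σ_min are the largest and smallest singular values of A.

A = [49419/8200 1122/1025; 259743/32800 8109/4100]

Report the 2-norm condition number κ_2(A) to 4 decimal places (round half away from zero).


form AᵀA = [4261689081/43033600 23947407/1075840; 23947407/1075840 3435921/672400] with trace 106641/1024 and determinant 6765201/640000
char-poly roots: 2601/25 and 2601/25600
κ_2(A) = √(λ_max/λ_min) = √((2601/25) / (2601/25600)) = 32.0000

32.0000


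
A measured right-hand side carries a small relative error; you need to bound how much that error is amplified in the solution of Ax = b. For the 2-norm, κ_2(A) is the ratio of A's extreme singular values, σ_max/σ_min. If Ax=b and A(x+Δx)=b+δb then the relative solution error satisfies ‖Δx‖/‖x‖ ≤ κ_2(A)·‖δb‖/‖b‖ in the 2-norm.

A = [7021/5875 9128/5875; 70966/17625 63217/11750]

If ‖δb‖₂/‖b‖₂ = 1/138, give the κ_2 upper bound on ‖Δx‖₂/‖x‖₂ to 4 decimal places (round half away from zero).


form AᵀA = [8767717/497025 3896627/165675; 3896627/165675 6927473/220900] with trace 3896725/79524 and determinant 2401/79524
char-poly roots: 49 and 49/79524
κ = σ_max/σ_min = 7/(7/282) = 282.0000
worst-case relative error ≤ 282.0000 × 1/138 = 2.0435

2.0435


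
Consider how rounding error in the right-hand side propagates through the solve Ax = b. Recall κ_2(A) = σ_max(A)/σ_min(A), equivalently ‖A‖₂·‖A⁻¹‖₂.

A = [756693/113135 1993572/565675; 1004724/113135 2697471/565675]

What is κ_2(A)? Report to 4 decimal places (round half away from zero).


AᵀA = [3722481441/30116537 9926437248/150582685; 9926437248/150582685 26472186153/752913425]; tr = 7031424834/44289025, det = 15752961/44289025
eigenvalues of AᵀA: λ = (tr ± √(tr²−4·det))/2 = 3969/25, 3969/1771561
so κ_2 = √((3969/25) / (3969/1771561)) = 266.2000

266.2000


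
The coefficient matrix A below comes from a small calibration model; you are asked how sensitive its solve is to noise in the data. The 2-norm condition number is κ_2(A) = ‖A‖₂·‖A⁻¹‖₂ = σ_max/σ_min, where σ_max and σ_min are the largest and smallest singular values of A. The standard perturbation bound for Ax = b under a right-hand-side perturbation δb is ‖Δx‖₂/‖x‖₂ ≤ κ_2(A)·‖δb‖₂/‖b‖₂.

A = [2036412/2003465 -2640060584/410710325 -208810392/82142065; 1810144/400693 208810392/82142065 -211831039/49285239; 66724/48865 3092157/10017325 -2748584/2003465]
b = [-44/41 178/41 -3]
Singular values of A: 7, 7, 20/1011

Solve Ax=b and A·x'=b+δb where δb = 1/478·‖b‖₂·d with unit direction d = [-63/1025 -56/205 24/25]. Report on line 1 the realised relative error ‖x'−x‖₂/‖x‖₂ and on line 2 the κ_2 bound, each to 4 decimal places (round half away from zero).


0.0028
0.7403

σ_max = 7, σ_min = 20/1011
κ_2(A) = 7 / (20/1011) = 353.8500
κ_2(A)·‖δb‖/‖b‖ = 0.7403
solve Ax = b  →  x = [-146.1251 30.9575 -136.2872]
‖b‖ = 5.3852, ‖x‖ = 202.2007
δb = ε·‖b‖·d = [-0.0007 -0.0031 0.0108]; solving A·Δx = δb gives ‖Δx‖ = 0.5695
relative error = 0.0028
so the bound overstates the realised error by a factor of ≈ 262.8340 (computed from the unrounded values)


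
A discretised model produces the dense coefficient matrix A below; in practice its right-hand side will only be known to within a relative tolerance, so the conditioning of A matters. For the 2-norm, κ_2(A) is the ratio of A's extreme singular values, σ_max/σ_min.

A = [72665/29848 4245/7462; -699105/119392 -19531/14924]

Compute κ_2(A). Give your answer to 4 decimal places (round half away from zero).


291.2000

AᵀA = [3391899625/84345856 95395995/10543232; 95395995/10543232 2683669/1317904]; tr = 2119961/50176, det = 4225/200704
λ_max, λ_min = (2119961/50176 ± √4494022647921/2517630976)/2 = 169/4, 25/50176
κ_2(A) = √(λ_max/λ_min) = √((169/4) / (25/50176)) = 291.2000


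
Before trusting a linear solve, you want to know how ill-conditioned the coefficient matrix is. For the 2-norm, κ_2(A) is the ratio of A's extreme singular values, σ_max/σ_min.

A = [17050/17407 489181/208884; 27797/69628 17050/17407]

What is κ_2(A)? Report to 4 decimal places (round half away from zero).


AᵀA = [32094161/28686736 14441350/5378763; 14441350/5378763 1663663969/258180624]; tr = 5776661/763848, det = 14641/24443136
λ_max, λ_min = (5776661/763848 ± √2085525898225/36466485444)/2 = 121/16, 121/1527696
κ = σ_max/σ_min = (11/4)/(11/1236) = 309.0000

309.0000


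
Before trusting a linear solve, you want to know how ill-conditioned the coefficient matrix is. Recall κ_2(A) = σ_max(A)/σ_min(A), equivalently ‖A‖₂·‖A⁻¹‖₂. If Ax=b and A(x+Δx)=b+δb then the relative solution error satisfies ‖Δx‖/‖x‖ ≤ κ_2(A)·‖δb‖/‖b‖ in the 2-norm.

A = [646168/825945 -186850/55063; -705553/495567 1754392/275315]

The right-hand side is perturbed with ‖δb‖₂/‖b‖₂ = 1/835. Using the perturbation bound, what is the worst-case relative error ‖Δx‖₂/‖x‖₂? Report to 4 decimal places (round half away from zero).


AᵀA = [56065479769/21244520025 -5536422184/472100445; -5536422184/472100445 13670291876/262278025]; tr = 27682549/505521, det = 7496644/315950625
solving λ² − 27682549/505521·λ + 7496644/315950625 = 0 gives λ = 1369/25, 5476/12638025
σ_max=√(1369/25)=(37/5), σ_min=√(5476/12638025)=(74/3555) → κ = 355.5000
perturbation bound = 355.5000·1/835 = 0.4257

0.4257


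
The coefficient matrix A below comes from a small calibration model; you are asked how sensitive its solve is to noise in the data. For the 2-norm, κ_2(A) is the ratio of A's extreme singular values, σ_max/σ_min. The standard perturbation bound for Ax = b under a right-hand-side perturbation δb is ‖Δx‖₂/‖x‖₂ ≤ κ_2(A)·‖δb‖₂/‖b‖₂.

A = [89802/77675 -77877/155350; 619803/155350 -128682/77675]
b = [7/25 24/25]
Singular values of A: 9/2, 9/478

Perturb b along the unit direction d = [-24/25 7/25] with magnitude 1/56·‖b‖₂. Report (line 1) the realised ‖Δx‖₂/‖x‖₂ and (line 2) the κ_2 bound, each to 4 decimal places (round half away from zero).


largest singular value 9/2, smallest 9/478
κ = σ_max/σ_min = (9/2)/(9/478) = 239.0000
worst-case relative error ≤ 239.0000 × 1/56 = 4.2679
solve Ax = b  →  x = [0.2051 -0.0855]
‖b‖ = 1.0000, ‖x‖ = 0.2222
δb = ε·‖b‖·d = [-0.0171 0.0050]; solving A·Δx = δb gives ‖Δx‖ = 0.9484
dividing the unrounded norms, ‖Δx‖/‖x‖ = 4.2679
so the bound is sharp here: realised error equals the bound

4.2679
4.2679


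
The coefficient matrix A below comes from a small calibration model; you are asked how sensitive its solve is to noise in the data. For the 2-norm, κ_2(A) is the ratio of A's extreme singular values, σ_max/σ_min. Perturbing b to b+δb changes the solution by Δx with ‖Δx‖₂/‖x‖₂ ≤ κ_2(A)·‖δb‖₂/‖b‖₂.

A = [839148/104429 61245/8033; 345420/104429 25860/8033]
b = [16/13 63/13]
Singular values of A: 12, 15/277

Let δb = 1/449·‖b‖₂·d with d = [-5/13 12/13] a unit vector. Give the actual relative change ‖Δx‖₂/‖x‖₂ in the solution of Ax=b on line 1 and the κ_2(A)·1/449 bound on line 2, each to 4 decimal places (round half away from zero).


largest singular value 12, smallest 15/277
κ = σ_max/σ_min = 12/(15/277) = 221.6000
worst-case relative error ≤ 221.6000 × 1/449 = 0.4935
solve Ax = b  →  x = [-50.7615 53.6621]
2-norm of b is 5.0000; of x, 73.8671
with δb = [-0.0043 0.0103], A·Δx = δb → ‖Δx‖ = 0.2056
realised ‖Δx‖/‖x‖ = 0.0028
tightness: 0.0028 against a bound of 0.4935 (unrounded ratio ≈ 0.0056)

0.0028
0.4935


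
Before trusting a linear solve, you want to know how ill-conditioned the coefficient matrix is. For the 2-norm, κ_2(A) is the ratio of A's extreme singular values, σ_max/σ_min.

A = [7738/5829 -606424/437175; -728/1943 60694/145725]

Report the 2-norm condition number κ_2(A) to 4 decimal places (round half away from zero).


120.6000

AᵀA = [64646500/33977241 -203607040/101931723; -203607040/101931723 641446276/305795169]; tr = 1454536/363609, det = 400/363609
solving λ² − 1454536/363609·λ + 400/363609 = 0 gives λ = 4, 100/363609
so κ_2 = √(4 / (100/363609)) = 120.6000


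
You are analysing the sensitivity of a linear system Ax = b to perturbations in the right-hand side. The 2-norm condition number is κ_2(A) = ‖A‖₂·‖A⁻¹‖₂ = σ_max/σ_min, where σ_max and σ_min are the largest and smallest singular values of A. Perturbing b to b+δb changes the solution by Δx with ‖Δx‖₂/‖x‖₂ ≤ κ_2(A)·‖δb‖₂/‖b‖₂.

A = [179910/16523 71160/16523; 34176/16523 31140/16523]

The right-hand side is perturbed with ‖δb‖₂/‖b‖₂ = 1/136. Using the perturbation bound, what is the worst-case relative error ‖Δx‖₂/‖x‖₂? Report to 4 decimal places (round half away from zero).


0.0912

form AᵀA = [19949796/162409 8249040/162409; 8249040/162409 3589200/162409] with trace 139284/961 and determinant 129600/961
eigenvalues of AᵀA: λ = (tr ± √(tr²−4·det))/2 = 144, 900/961
κ_2(A) = √(λ_max/λ_min) = √(144 / (900/961)) = 12.4000
worst-case relative error ≤ 12.4000 × 1/136 = 0.0912


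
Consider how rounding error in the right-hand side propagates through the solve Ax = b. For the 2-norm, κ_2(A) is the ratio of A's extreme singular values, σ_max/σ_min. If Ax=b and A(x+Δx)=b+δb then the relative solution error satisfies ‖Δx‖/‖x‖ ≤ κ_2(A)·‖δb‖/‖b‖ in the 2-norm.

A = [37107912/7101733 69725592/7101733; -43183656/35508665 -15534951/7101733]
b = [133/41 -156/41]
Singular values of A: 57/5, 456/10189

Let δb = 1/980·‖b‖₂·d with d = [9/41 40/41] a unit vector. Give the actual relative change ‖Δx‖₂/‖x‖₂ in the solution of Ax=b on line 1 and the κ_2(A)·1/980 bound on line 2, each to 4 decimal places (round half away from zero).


from the listed singular values, σ₁ = 57/5, σ_n = 456/10189
κ = σ_max/σ_min = (57/5)/(456/10189) = 254.7250
κ_2(A)·‖δb‖/‖b‖ = 0.2599
solve Ax = b  →  x = [59.3118 -31.2353]
‖b‖₂ = 5.0000 and ‖x‖₂ = 67.0338
with δb = [0.0011 0.0050], A·Δx = δb → ‖Δx‖ = 0.1140
relative error = 0.0017
tightness: 0.0017 against a bound of 0.2599 (unrounded ratio ≈ 0.0065)

0.0017
0.2599


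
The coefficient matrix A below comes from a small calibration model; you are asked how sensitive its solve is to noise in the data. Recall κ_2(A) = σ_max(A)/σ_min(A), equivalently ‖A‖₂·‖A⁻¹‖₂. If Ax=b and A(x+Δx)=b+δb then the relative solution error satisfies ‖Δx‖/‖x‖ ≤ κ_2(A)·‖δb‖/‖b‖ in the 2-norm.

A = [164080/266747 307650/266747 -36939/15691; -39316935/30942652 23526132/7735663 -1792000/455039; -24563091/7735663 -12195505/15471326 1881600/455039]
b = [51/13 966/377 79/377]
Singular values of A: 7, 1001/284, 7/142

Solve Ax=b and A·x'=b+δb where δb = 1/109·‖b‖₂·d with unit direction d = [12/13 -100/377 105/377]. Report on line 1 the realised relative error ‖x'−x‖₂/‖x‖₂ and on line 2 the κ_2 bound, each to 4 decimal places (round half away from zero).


0.0143
1.3028

largest singular value 7, smallest 7/142
κ_2(A) = 7 / (7/142) = 142.0000
worst-case relative error ≤ 142.0000 × 1/109 = 1.3028
solve Ax = b  →  x = [24.8636 47.8251 28.2605]
2-norm of b is 4.6904; of x, 60.8613
re-solving with b+δb shifts x by Δx of norm 0.8729
realised ‖Δx‖/‖x‖ = 0.0143
tightness: 0.0143 against a bound of 1.3028 (unrounded ratio ≈ 0.0110)


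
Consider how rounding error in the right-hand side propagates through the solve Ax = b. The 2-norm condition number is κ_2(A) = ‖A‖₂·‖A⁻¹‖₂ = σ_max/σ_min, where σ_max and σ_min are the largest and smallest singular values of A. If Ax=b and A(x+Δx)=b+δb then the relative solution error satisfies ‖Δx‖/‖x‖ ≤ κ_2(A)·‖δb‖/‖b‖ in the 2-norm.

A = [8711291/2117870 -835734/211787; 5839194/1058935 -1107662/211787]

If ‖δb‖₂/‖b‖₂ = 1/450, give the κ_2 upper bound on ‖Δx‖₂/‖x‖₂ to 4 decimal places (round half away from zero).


0.8114

form AᵀA = [8490853486609/179414933476 -2021602868145/44853733369; -2021602868145/44853733369 1925366425000/44853733369] with trace 19253649449/213335236 and determinant 3258025/53333809
λ_max, λ_min = (19253649449/213335236 ± √370691896280461701201/45511922919175696)/2 = 361/4, 36100/53333809
so κ_2 = √((361/4) / (36100/53333809)) = 365.1500
worst-case relative error ≤ 365.1500 × 1/450 = 0.8114


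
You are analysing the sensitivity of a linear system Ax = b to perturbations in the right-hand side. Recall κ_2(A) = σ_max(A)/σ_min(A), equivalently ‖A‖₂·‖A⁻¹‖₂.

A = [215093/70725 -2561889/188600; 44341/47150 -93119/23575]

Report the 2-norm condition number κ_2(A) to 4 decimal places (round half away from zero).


AᵀA = [324408181/32012964 -320315875/7113992; -320315875/7113992 11389165969/56911936]; tr = 64064857/304704, det = 707281/1218816
char-poly roots: 841/4 and 841/304704
σ_max=√(841/4)=(29/2), σ_min=√(841/304704)=(29/552) → κ = 276.0000

276.0000


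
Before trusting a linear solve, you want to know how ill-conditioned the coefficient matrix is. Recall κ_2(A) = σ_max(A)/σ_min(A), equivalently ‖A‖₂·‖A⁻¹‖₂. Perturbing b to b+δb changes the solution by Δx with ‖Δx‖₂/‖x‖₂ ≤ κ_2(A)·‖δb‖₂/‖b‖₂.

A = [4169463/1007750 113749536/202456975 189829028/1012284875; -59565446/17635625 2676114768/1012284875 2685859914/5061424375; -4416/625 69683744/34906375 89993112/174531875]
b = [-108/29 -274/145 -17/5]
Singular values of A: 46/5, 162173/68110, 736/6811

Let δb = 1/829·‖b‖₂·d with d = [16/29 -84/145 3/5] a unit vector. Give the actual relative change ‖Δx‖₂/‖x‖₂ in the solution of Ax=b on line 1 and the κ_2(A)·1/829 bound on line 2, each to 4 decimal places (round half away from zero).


from the listed singular values, σ₁ = 46/5, σ_n = 736/6811
κ_2(A) = (46/5) / (736/6811) = 85.1375
worst-case relative error ≤ 85.1375 × 1/829 = 0.1027
solve Ax = b  →  x = [-0.2617 4.4614 -27.4525]
‖b‖ = 5.3852, ‖x‖ = 27.8139
with δb = [0.0036 -0.0038 0.0039], A·Δx = δb → ‖Δx‖ = 0.0601
relative error = 0.0022
so the bound overstates the realised error by a factor of ≈ 47.5171 (computed from the unrounded values)

0.0022
0.1027


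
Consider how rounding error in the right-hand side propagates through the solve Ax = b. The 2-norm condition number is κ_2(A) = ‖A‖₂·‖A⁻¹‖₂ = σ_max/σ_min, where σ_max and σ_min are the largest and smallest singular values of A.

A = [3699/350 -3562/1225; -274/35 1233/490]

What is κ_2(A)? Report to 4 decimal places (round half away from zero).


AᵀA = [21190201/122500 -10810944/214375; -10810944/214375 88758601/6002500]; tr = 22541569/120050, det = 352275361/24010000
λ_max, λ_min = (22541569/120050 ± √202910607936/5764801)/2 = 18769/100, 18769/240100
κ = σ_max/σ_min = (137/10)/(137/490) = 49.0000

49.0000


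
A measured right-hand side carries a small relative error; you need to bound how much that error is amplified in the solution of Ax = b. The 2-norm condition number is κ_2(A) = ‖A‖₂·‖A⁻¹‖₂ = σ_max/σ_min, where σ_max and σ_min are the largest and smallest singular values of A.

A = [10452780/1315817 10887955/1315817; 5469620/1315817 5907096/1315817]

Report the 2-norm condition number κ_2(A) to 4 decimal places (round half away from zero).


M = AᵀA = [481582535200/5990914801 505601967780/5990914801; 505601967780/5990914801 530938917769/5990914801]. tr(M)=1203949409/7123561, det(M)=11424400/7123561
char-poly roots: 169 and 67600/7123561
κ_2(A) = √(λ_max/λ_min) = √(169 / (67600/7123561)) = 133.4500

133.4500


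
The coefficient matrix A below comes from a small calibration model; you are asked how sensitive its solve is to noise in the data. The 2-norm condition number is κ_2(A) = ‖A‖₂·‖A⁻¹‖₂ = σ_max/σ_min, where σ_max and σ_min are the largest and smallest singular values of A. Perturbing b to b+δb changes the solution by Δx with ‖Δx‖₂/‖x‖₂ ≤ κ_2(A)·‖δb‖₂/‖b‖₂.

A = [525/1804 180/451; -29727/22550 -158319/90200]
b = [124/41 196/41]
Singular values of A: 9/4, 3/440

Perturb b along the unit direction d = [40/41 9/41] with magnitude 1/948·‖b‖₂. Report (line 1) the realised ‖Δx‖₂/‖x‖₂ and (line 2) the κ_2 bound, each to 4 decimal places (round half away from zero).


from the listed singular values, σ₁ = 9/4, σ_n = 3/440
κ_2(A) = (9/4) / (3/440) = 330.0000
bound on ‖Δx‖/‖x‖: κ·ε = 330.0000·1/948 = 0.3481
solve Ax = b  →  x = [-470.4000 350.5778]
2-norm of b is 5.6569; of x, 586.6694
Δx = A⁻¹·δb where δb = 1/948·5.6569·d; ‖Δx‖ = 0.8752
realised ‖Δx‖/‖x‖ = 0.0015
realised/bound (from unrounded values) ≈ 0.0043

0.0015
0.3481


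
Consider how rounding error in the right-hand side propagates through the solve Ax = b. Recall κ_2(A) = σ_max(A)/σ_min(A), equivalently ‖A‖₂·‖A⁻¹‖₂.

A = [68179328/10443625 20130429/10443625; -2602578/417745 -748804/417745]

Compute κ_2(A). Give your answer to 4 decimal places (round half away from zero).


288.1000

form AᵀA = [10561002877924/129690015625 3080252237832/129690015625; 3080252237832/129690015625 898544965201/129690015625] with trace 18335276549/207504025 and determinant 19518724/207504025
λ_max, λ_min = (18335276549/207504025 ± √336166165273137893001/43057920391200625)/2 = 2209/25, 8836/8300161
σ_max=√(2209/25)=(47/5), σ_min=√(8836/8300161)=(94/2881) → κ = 288.1000


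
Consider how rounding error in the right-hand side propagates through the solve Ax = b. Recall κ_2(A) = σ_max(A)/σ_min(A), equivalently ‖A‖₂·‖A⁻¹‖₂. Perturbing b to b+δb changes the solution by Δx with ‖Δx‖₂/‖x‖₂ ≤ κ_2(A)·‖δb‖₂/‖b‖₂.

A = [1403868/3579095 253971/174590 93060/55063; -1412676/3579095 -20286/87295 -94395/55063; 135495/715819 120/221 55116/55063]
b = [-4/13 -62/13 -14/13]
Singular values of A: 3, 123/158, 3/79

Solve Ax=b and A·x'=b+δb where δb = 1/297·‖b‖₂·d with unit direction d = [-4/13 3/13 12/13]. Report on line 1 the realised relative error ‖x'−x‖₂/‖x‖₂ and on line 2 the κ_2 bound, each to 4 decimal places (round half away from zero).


0.0082
0.2660

σ_max = 3, σ_min = 3/79
κ = σ_max/σ_min = 3/(3/79) = 79.0000
κ_2(A)·‖δb‖/‖b‖ = 0.2660
solve Ax = b  →  x = [52.0420 -4.2200 -8.6281]
‖b‖₂ = 4.8990 and ‖x‖₂ = 52.9209
re-solving with b+δb shifts x by Δx of norm 0.4344
dividing the unrounded norms, ‖Δx‖/‖x‖ = 0.0082
tightness: 0.0082 against a bound of 0.2660 (unrounded ratio ≈ 0.0309)


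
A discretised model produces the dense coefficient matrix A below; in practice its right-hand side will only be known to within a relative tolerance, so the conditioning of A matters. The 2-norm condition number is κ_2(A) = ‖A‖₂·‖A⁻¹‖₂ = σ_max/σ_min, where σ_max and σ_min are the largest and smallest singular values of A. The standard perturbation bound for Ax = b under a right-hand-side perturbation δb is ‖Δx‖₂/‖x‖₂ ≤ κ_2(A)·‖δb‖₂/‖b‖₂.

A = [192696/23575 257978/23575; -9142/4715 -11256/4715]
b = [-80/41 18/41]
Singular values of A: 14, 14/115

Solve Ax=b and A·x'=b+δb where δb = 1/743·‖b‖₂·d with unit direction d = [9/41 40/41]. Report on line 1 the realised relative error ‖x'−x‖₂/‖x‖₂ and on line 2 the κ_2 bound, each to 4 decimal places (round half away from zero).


0.1548
0.1548

from the listed singular values, σ₁ = 14, σ_n = 14/115
κ = σ_max/σ_min = 14/(14/115) = 115.0000
bound on ‖Δx‖/‖x‖: κ·ε = 115.0000·1/743 = 0.1548
solve Ax = b  →  x = [-0.0857 -0.1143]
‖b‖ = 2.0000, ‖x‖ = 0.1429
re-solving with b+δb shifts x by Δx of norm 0.0221
dividing the unrounded norms, ‖Δx‖/‖x‖ = 0.1548
realised/bound = 1 exactly: the bound is attained for this b and d


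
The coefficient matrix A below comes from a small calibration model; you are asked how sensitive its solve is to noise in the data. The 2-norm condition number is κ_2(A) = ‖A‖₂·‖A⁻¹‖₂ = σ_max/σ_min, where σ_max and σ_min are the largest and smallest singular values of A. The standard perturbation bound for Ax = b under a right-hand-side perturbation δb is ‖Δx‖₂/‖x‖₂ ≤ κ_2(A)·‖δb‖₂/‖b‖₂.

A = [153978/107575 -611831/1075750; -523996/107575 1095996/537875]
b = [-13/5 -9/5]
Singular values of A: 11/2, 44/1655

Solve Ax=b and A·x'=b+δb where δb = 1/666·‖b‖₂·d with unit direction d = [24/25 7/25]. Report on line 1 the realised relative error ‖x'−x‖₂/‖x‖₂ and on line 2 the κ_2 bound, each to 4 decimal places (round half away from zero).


largest singular value 11/2, smallest 44/1655
κ_2(A) = (11/2) / (44/1655) = 206.8750
bound on ‖Δx‖/‖x‖: κ·ε = 206.8750·1/666 = 0.3106
solve Ax = b  →  x = [-43.2325 -104.2308]
‖b‖ = 3.1623, ‖x‖ = 112.8411
with δb = [0.0046 0.0013], A·Δx = δb → ‖Δx‖ = 0.1786
dividing the unrounded norms, ‖Δx‖/‖x‖ = 0.0016
realised/bound (from unrounded values) ≈ 0.0051

0.0016
0.3106


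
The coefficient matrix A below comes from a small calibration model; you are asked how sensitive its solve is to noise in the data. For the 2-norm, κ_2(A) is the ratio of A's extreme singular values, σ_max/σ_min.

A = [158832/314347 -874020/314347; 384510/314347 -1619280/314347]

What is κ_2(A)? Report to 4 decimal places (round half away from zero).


45.1000

AᵀA = [598877316/341917081 -2634780960/341917081; -2634780960/341917081 11716189200/341917081]; tr = 7326036/203401, det = 129600/203401
eigenvalues of AᵀA: λ = (tr ± √(tr²−4·det))/2 = 36, 3600/203401
κ = σ_max/σ_min = 6/(60/451) = 45.1000


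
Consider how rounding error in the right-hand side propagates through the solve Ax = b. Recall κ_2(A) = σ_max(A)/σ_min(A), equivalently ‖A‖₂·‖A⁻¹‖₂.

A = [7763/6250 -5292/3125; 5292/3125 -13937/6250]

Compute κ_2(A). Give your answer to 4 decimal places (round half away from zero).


125.0000

M = AᵀA = [6891409/1562500 -2296728/390625; -2296728/390625 12250441/1562500]. tr(M)=382837/31250, det(M)=2401/250000
solving λ² − 382837/31250·λ + 2401/250000 = 0 gives λ = 49/4, 49/62500
κ_2(A) = √(λ_max/λ_min) = √((49/4) / (49/62500)) = 125.0000


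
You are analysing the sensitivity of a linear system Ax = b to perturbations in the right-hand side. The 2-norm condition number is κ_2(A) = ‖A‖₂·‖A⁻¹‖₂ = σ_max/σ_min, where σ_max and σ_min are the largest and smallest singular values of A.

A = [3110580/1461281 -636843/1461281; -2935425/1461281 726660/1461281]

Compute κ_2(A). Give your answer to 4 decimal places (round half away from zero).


49.1600

M = AᵀA = [21750806025/2539051321 -4891803840/2539051321; -4891803840/2539051321 1110111489/2539051321]. tr(M)=13599594/1510441, det(M)=50625/1510441
eigenvalues of AᵀA: λ = (tr ± √(tr²−4·det))/2 = 9, 5625/1510441
κ_2(A) = √(λ_max/λ_min) = √(9 / (5625/1510441)) = 49.1600


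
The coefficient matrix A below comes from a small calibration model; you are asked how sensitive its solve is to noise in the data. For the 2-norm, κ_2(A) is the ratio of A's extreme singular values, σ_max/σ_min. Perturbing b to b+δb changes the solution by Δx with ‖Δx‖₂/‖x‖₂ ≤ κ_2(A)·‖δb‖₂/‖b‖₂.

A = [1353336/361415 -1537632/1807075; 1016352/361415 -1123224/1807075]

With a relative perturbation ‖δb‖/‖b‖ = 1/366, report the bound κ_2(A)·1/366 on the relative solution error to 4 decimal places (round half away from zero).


0.9634

form AᵀA = [114579588672/5224832089 -128900947968/26124160445; -128900947968/26124160445 145037772864/130620802225] with trace 1790319744/77704225 and determinant 331776/77704225
solving λ² − 1790319744/77704225·λ + 331776/77704225 = 0 gives λ = 576/25, 576/3108169
so κ_2 = √((576/25) / (576/3108169)) = 352.6000
perturbation bound = 352.6000·1/366 = 0.9634


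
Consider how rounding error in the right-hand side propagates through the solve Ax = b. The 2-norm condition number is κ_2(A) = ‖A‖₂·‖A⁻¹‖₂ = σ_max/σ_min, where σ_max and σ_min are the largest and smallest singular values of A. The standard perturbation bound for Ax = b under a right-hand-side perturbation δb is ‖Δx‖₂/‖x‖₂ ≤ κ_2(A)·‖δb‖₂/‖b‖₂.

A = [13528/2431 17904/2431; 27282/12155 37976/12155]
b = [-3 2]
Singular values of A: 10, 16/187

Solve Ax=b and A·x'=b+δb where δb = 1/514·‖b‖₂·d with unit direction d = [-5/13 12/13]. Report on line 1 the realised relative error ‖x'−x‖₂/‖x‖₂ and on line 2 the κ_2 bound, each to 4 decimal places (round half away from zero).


0.0023
0.2274

σ_max = 10, σ_min = 16/187
κ = σ_max/σ_min = 10/(16/187) = 116.8750
bound on ‖Δx‖/‖x‖: κ·ε = 116.8750·1/514 = 0.2274
solve Ax = b  →  x = [-28.1700 20.8775]
2-norm of b is 3.6056; of x, 35.0631
re-solving with b+δb shifts x by Δx of norm 0.0820
realised ‖Δx‖/‖x‖ = 0.0023
realised/bound (from unrounded values) ≈ 0.0103


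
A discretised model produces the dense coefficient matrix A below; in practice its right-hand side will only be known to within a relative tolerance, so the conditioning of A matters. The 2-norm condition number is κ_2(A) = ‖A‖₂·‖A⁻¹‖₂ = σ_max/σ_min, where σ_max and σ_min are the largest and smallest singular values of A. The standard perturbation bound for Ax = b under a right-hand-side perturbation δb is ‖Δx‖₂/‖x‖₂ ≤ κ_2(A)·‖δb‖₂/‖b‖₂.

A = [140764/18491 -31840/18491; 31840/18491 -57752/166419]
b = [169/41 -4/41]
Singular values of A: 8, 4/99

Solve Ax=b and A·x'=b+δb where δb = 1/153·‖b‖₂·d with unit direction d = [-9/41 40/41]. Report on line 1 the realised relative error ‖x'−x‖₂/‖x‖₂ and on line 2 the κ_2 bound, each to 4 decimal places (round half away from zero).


0.0269
1.2941

largest singular value 8, smallest 4/99
condition number: 8 ÷ (4/99) = 198.0000
perturbation bound = 198.0000·1/153 = 1.2941
solve Ax = b  →  x = [-4.9451 -24.2561]
2-norm of b is 4.1231; of x, 24.7550
δb = ε·‖b‖·d = [-0.0059 0.0263]; solving A·Δx = δb gives ‖Δx‖ = 0.6670
relative error = 0.0269
realised/bound (from unrounded values) ≈ 0.0208


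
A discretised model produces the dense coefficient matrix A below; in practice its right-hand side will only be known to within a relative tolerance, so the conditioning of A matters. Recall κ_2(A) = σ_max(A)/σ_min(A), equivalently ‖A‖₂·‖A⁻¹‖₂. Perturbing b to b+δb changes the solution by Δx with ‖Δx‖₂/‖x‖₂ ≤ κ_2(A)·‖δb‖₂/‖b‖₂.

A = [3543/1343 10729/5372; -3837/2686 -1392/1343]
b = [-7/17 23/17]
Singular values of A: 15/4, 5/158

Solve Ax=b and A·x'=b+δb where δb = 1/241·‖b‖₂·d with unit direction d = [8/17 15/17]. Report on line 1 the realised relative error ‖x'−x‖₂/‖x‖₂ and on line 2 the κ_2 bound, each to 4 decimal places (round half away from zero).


0.0059
0.4917

σ_max = 15/4, σ_min = 5/158
κ_2(A) = (15/4) / (5/158) = 118.5000
κ_2(A)·‖δb‖/‖b‖ = 0.4917
solve Ax = b  →  x = [-19.1733 25.1200]
‖b‖₂ = 1.4142 and ‖x‖₂ = 31.6011
re-solving with b+δb shifts x by Δx of norm 0.1854
realised ‖Δx‖/‖x‖ = 0.0059
realised/bound (from unrounded values) ≈ 0.0119


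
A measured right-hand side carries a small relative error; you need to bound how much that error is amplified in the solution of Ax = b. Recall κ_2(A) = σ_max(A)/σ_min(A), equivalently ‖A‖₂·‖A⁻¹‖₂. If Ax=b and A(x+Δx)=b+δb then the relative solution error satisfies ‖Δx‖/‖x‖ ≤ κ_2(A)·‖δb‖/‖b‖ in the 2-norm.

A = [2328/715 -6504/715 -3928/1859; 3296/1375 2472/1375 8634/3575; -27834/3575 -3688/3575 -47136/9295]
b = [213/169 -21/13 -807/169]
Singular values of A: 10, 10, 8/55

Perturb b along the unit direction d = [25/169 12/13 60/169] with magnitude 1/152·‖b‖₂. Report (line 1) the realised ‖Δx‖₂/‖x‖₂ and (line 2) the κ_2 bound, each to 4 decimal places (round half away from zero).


σ_max = 10, σ_min = 8/55
κ = σ_max/σ_min = 10/(8/55) = 68.7500
bound on ‖Δx‖/‖x‖: κ·ε = 68.7500·1/152 = 0.4523
solve Ax = b  →  x = [10.2720 7.3290 -16.3200]
‖b‖ = 5.1962, ‖x‖ = 20.6294
with δb = [0.0051 0.0316 0.0121], A·Δx = δb → ‖Δx‖ = 0.2350
dividing the unrounded norms, ‖Δx‖/‖x‖ = 0.0114
so the bound overstates the realised error by a factor of ≈ 39.7012 (computed from the unrounded values)

0.0114
0.4523


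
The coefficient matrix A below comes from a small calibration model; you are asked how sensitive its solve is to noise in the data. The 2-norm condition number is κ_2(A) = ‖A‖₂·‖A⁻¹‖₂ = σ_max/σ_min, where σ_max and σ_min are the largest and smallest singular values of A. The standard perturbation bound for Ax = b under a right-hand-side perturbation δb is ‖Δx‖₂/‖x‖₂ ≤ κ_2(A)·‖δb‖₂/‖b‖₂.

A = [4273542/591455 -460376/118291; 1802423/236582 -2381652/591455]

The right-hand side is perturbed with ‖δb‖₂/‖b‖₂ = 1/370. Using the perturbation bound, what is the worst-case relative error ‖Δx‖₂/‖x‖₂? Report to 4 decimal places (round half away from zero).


form AᵀA = [183437409841/1663824100 -978313518/16638241; -978313518/16638241 13045086544/415956025] with trace 235617756017/1663824100 and determinant 3208542736/10398900625
eigenvalues of AᵀA: λ = (tr ± √(tr²−4·det))/2 = 14161/100, 906304/415956025
σ_max=√(14161/100)=(119/10), σ_min=√(906304/415956025)=(952/20395) → κ = 254.9375
bound on ‖Δx‖/‖x‖: κ·ε = 254.9375·1/370 = 0.6890

0.6890


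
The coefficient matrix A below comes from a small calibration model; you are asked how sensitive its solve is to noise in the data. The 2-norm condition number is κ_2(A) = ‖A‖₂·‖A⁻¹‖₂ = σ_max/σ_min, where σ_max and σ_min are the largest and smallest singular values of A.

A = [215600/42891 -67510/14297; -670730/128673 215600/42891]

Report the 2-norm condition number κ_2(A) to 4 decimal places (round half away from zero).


form AᵀA = [1032376900/19686969 -327712000/6562323; -327712000/6562323 104044900/2187441] with trace 2341000/23409 and determinant 10000/23409
eigenvalues of AᵀA: λ = (tr ± √(tr²−4·det))/2 = 100, 100/23409
so κ_2 = √(100 / (100/23409)) = 153.0000

153.0000


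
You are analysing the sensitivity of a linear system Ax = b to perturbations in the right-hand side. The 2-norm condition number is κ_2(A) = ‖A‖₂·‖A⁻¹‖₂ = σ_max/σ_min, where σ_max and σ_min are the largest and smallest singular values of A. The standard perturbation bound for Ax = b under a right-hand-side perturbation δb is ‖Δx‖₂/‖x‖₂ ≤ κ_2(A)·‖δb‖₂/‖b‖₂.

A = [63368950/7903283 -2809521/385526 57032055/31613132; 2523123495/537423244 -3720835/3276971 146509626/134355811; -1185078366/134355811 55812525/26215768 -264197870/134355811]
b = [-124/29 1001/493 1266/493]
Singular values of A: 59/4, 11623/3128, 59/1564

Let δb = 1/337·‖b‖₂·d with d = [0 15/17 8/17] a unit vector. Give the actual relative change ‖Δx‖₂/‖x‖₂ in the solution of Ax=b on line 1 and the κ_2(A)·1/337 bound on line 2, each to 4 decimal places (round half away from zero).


from the listed singular values, σ₁ = 59/4, σ_n = 59/1564
κ_2(A) = (59/4) / (59/1564) = 391.0000
worst-case relative error ≤ 391.0000 × 1/337 = 1.1602
solve Ax = b  →  x = [-17.4431 0.6025 77.5889]
‖b‖₂ = 5.3852 and ‖x‖₂ = 79.5277
with δb = [0.0000 0.0141 0.0075], A·Δx = δb → ‖Δx‖ = 0.4236
realised ‖Δx‖/‖x‖ = 0.0053
so the bound overstates the realised error by a factor of ≈ 217.8269 (computed from the unrounded values)

0.0053
1.1602


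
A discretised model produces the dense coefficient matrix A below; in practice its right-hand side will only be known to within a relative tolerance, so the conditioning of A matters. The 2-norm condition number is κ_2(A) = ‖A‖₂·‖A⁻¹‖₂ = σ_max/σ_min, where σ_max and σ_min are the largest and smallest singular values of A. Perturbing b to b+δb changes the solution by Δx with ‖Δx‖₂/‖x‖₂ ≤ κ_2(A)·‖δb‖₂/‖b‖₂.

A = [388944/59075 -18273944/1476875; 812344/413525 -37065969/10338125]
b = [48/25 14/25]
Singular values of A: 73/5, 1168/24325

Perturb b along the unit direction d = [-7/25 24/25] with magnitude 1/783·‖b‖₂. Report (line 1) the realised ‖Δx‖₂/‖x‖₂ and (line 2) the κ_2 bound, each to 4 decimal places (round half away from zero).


0.3883
0.3883

from the listed singular values, σ₁ = 73/5, σ_n = 1168/24325
condition number: (73/5) ÷ (1168/24325) = 304.0625
κ_2(A)·‖δb‖/‖b‖ = 0.3883
solve Ax = b  →  x = [0.0645 -0.1209]
‖b‖₂ = 2.0000 and ‖x‖₂ = 0.1370
Δx = A⁻¹·δb where δb = 1/783·2.0000·d; ‖Δx‖ = 0.0532
realised ‖Δx‖/‖x‖ = 0.3883
so the bound is sharp here: realised error equals the bound


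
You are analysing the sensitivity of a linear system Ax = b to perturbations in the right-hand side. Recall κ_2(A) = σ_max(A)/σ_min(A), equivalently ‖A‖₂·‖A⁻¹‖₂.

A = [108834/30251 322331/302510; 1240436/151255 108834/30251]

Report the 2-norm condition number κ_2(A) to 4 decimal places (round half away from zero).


22.3750

form AᵀA = [10856819284/135373225 902614779/27074645; 902614779/27074645 7623557569/541492900] with trace 60415189/640820 and determinant 354117124/20025625
solving λ² − 60415189/640820·λ + 354117124/20025625 = 0 gives λ = 9409/100, 150544/801025
κ_2(A) = √(λ_max/λ_min) = √((9409/100) / (150544/801025)) = 22.3750


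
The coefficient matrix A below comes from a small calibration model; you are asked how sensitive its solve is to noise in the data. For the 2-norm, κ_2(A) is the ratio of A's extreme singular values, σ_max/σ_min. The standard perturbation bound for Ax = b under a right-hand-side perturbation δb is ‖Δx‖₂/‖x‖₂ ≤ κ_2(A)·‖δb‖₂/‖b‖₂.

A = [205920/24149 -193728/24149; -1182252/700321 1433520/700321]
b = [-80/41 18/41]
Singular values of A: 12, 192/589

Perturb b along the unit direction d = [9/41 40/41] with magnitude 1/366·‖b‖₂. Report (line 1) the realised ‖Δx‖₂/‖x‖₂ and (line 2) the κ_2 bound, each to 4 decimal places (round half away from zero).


0.1006
0.1006

from the listed singular values, σ₁ = 12, σ_n = 192/589
κ_2(A) = 12 / (192/589) = 36.8125
worst-case relative error ≤ 36.8125 × 1/366 = 0.1006
solve Ax = b  →  x = [-0.1207 0.1149]
2-norm of b is 2.0000; of x, 0.1667
δb = ε·‖b‖·d = [0.0012 0.0053]; solving A·Δx = δb gives ‖Δx‖ = 0.0168
relative error = 0.1006
tightness: 0.1006 against a bound of 0.1006; the bound is attained (ratio 1)


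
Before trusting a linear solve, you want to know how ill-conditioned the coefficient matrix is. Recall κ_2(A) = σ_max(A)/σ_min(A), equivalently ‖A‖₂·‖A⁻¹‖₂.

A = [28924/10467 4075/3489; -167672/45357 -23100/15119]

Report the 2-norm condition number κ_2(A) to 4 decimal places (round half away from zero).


AᵀA = [394410120400/18515317041 54778244500/6171772347; 54778244500/6171772347 7608840625/2057257449]; tr = 2738992225/109558089, det = 1000000/109558089
char-poly roots: 25 and 40000/109558089
κ_2(A) = √(λ_max/λ_min) = √(25 / (40000/109558089)) = 261.6750

261.6750


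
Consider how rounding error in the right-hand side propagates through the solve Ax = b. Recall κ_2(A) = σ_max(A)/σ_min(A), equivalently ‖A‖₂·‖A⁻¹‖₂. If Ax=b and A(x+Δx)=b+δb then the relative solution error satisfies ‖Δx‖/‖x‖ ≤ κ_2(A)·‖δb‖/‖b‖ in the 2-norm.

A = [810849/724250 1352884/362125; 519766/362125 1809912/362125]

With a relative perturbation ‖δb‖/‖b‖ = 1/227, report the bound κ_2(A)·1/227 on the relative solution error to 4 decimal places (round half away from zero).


M = AᵀA = [69524115193/20981522500 59568921594/5245380625; 59568921594/5245380625 204243062608/5245380625]. tr(M)=1418394185/33570436, det(M)=456976/8392609
char-poly roots: 169/4 and 10816/8392609
κ_2(A) = √(λ_max/λ_min) = √((169/4) / (10816/8392609)) = 181.0625
bound on ‖Δx‖/‖x‖: κ·ε = 181.0625·1/227 = 0.7976

0.7976


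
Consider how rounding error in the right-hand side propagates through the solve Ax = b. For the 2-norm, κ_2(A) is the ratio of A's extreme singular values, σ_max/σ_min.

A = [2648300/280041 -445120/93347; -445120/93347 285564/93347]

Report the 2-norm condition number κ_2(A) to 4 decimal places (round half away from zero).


23.2560

AᵀA = [30438336400/271359729 -5398415360/90453243; -5398415360/90453243 967746064/30151081]; tr = 135460384/938961, det = 4000000/104329
solving λ² − 135460384/938961·λ + 4000000/104329 = 0 gives λ = 144, 250000/938961
κ = σ_max/σ_min = 12/(500/969) = 23.2560


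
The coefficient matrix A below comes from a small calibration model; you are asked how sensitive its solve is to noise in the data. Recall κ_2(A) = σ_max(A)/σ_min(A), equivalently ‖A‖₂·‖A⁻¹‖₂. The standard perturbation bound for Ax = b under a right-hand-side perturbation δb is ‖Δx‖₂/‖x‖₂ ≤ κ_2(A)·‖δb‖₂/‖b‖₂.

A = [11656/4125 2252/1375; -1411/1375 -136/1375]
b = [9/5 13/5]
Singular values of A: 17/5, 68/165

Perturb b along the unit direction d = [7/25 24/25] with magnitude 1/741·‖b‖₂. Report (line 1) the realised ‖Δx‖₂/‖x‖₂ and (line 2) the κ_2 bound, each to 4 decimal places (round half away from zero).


largest singular value 17/5, smallest 68/165
κ_2(A) = (17/5) / (68/165) = 8.2500
perturbation bound = 8.2500·1/741 = 0.0111
solve Ax = b  →  x = [-3.1661 6.5614]
‖b‖₂ = 3.1623 and ‖x‖₂ = 7.2854
re-solving with b+δb shifts x by Δx of norm 0.0104
relative error = 0.0014
tightness: 0.0014 against a bound of 0.0111 (unrounded ratio ≈ 0.1277)

0.0014
0.0111


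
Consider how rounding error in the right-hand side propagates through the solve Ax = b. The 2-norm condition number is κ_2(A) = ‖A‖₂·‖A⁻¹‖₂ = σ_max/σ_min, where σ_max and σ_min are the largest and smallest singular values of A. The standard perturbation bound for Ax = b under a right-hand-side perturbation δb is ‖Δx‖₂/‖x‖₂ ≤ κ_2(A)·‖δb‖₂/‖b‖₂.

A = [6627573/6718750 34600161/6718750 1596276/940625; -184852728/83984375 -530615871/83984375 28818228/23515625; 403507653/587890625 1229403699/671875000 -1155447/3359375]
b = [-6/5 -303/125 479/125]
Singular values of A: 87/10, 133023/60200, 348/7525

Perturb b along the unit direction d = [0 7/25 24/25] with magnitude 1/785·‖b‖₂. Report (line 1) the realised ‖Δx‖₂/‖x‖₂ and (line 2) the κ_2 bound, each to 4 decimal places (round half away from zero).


0.0020
0.2396

σ_max = 87/10, σ_min = 348/7525
κ_2(A) = (87/10) / (348/7525) = 188.1250
worst-case relative error ≤ 188.1250 × 1/785 = 0.2396
solve Ax = b  →  x = [60.2141 -17.3230 16.8604]
2-norm of b is 4.6904; of x, 64.8853
δb = ε·‖b‖·d = [0.0000 0.0017 0.0057]; solving A·Δx = δb gives ‖Δx‖ = 0.1292
relative error = 0.0020
tightness: 0.0020 against a bound of 0.2396 (unrounded ratio ≈ 0.0083)
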